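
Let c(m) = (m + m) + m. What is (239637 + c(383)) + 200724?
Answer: 441510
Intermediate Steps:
c(m) = 3*m (c(m) = 2*m + m = 3*m)
(239637 + c(383)) + 200724 = (239637 + 3*383) + 200724 = (239637 + 1149) + 200724 = 240786 + 200724 = 441510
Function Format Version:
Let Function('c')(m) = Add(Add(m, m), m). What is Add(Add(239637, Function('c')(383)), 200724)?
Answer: 441510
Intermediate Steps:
Function('c')(m) = Mul(3, m) (Function('c')(m) = Add(Mul(2, m), m) = Mul(3, m))
Add(Add(239637, Function('c')(383)), 200724) = Add(Add(239637, Mul(3, 383)), 200724) = Add(Add(239637, 1149), 200724) = Add(240786, 200724) = 441510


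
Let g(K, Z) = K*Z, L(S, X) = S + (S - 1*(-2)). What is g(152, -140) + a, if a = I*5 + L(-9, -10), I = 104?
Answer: -20776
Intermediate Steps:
L(S, X) = 2 + 2*S (L(S, X) = S + (S + 2) = S + (2 + S) = 2 + 2*S)
a = 504 (a = 104*5 + (2 + 2*(-9)) = 520 + (2 - 18) = 520 - 16 = 504)
g(152, -140) + a = 152*(-140) + 504 = -21280 + 504 = -20776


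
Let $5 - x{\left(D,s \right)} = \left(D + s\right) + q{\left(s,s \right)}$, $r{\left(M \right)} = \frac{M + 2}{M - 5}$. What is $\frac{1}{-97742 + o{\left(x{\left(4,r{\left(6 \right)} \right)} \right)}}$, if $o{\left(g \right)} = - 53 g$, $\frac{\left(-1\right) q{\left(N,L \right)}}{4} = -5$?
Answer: $- \frac{1}{96311} \approx -1.0383 \cdot 10^{-5}$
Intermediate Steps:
$q{\left(N,L \right)} = 20$ ($q{\left(N,L \right)} = \left(-4\right) \left(-5\right) = 20$)
$r{\left(M \right)} = \frac{2 + M}{-5 + M}$
$x{\left(D,s \right)} = -15 - D - s$ ($x{\left(D,s \right)} = 5 - \left(\left(D + s\right) + 20\right) = 5 - \left(20 + D + s\right) = -15 - D - s$)
$\frac{1}{-97742 + o{\left(x{\left(4,r{\left(6 \right)} \right)} \right)}} = \frac{1}{-97742 - 53 \left(-15 - 4 - \frac{2 + 6}{-5 + 6}\right)} = \frac{1}{-97742 - 53 \left(-15 - 4 - 1^{-1} \cdot 8\right)} = \frac{1}{-97742 - 53 \left(-15 - 4 - 1 \cdot 8\right)} = \frac{1}{-97742 - 53 \left(-15 - 4 - 8\right)} = \frac{1}{-97742 - -1431} = \frac{1}{-97742 + 1431} = \frac{1}{-96311} = - \frac{1}{96311}$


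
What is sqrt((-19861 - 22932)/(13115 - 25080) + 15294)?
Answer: sqrt(2190019793395)/11965 ≈ 123.68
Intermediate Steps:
sqrt((-19861 - 22932)/(13115 - 25080) + 15294) = sqrt(-42793/(-11965) + 15294) = sqrt(-42793*(-1/11965) + 15294) = sqrt(42793/11965 + 15294) = sqrt(183035503/11965) = sqrt(2190019793395)/11965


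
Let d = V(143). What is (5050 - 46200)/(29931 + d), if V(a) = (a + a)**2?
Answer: -41150/111727 ≈ -0.36831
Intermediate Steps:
V(a) = 4*a**2 (V(a) = (2*a)**2 = 4*a**2)
d = 81796 (d = 4*143**2 = 4*20449 = 81796)
(5050 - 46200)/(29931 + d) = (5050 - 46200)/(29931 + 81796) = -41150/111727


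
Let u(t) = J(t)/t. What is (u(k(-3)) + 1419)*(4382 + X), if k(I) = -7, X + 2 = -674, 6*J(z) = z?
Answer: 15778295/3 ≈ 5.2594e+6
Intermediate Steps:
J(z) = z/6
X = -676 (X = -2 - 674 = -676)
u(t) = ⅙ (u(t) = (t/6)/t = ⅙)
(u(k(-3)) + 1419)*(4382 + X) = (⅙ + 1419)*(4382 - 676) = (8515/6)*3706 = 15778295/3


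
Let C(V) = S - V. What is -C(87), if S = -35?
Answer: 122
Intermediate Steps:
C(V) = -35 - V
-C(87) = -(-35 - 1*87) = -(-35 - 87) = -1*(-122) = 122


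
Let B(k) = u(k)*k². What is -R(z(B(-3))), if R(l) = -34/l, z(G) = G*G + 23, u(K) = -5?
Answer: 17/1024 ≈ 0.016602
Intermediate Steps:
B(k) = -5*k²
z(G) = 23 + G² (z(G) = G² + 23 = 23 + G²)
-R(z(B(-3))) = -(-34)/(23 + (-5*(-3)²)²) = -(-34)/(23 + (-5*9)²) = -(-34)/(23 + (-45)²) = -(-34)/(23 + 2025) = -(-34)/2048 = -1*(-17/1024) = 17/1024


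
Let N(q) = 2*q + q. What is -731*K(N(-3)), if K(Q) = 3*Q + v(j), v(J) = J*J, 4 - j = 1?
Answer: 13158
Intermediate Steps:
j = 3 (j = 4 - 1*1 = 4 - 1 = 3)
N(q) = 3*q
v(J) = J**2
K(Q) = 9 + 3*Q (K(Q) = 3*Q + 3**2 = 3*Q + 9 = 9 + 3*Q)
-731*K(N(-3)) = -731*(9 + 3*(3*(-3))) = -731*(9 + 3*(-9)) = -731*(9 - 27) = -731*(-18) = 13158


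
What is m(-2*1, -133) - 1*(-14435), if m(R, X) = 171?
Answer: 14606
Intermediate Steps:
m(-2*1, -133) - 1*(-14435) = 171 - 1*(-14435) = 171 + 14435 = 14606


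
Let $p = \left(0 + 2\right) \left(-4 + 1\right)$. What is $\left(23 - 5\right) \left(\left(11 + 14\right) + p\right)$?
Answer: $342$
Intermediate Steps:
$p = -6$ ($p = 2 \left(-3\right) = -6$)
$\left(23 - 5\right) \left(\left(11 + 14\right) + p\right) = \left(23 - 5\right) \left(\left(11 + 14\right) - 6\right) = 18 \left(25 - 6\right) = 18 \cdot 19 = 342$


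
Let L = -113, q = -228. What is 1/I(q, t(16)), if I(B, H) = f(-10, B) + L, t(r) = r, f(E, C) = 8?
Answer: -1/105 ≈ -0.0095238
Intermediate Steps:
I(B, H) = -105 (I(B, H) = 8 - 113 = -105)
1/I(q, t(16)) = 1/(-105) = -1/105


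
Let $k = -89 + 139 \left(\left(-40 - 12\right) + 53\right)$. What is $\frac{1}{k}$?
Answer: $\frac{1}{50} \approx 0.02$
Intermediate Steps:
$k = 50$ ($k = -89 + 139 \left(-52 + 53\right) = -89 + 139 \cdot 1 = -89 + 139 = 50$)
$\frac{1}{k} = \frac{1}{50}$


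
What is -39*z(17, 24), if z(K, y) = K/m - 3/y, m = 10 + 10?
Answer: -1131/40 ≈ -28.275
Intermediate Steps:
m = 20
z(K, y) = -3/y + K/20 (z(K, y) = K/20 - 3/y = -3/y + K/20)
-39*z(17, 24) = -39*(-3/24 + (1/20)*17) = -39*(-3*1/24 + 17/20) = -39*(-1/8 + 17/20) = -39*29/40 = -1131/40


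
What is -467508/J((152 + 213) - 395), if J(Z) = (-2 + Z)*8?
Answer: 116877/64 ≈ 1826.2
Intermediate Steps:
J(Z) = -16 + 8*Z
-467508/J((152 + 213) - 395) = -467508/(-16 + 8*((152 + 213) - 395)) = -467508/(-16 + 8*(365 - 395)) = -467508/(-16 + 8*(-30)) = -467508/(-16 - 240) = -467508/(-256) = -467508*(-1/256) = 116877/64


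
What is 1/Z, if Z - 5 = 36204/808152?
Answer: 67346/339747 ≈ 0.19822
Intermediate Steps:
Z = 339747/67346 (Z = 5 + 36204/808152 = 5 + 36204*(1/808152) = 5 + 3017/67346 = 339747/67346 ≈ 5.0448)
1/Z = 1/(339747/67346) = 67346/339747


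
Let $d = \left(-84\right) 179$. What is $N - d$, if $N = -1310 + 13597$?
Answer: $27323$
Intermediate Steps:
$d = -15036$
$N = 12287$
$N - d = 12287 - -15036 = 12287 + 15036 = 27323$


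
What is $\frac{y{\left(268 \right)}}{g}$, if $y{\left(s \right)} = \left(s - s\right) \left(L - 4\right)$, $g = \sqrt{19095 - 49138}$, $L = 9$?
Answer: $0$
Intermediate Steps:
$g = i \sqrt{30043}$ ($g = \sqrt{-30043} = i \sqrt{30043} \approx 173.33 i$)
$y{\left(s \right)} = 0$ ($y{\left(s \right)} = \left(s - s\right) \left(9 - 4\right) = 0 \cdot 5 = 0$)
$\frac{y{\left(268 \right)}}{g} = \frac{0}{i \sqrt{30043}} = 0 \left(- \frac{i \sqrt{30043}}{30043}\right) = 0$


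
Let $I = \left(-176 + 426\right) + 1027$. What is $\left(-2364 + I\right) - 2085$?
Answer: $-3172$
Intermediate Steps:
$I = 1277$ ($I = 250 + 1027 = 1277$)
$\left(-2364 + I\right) - 2085 = \left(-2364 + 1277\right) - 2085 = -1087 - 2085 = -3172$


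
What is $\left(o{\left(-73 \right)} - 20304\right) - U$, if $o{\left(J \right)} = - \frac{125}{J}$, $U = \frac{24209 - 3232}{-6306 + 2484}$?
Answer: $- \frac{5662928753}{279006} \approx -20297.0$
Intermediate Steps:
$U = - \frac{20977}{3822}$ ($U = \frac{24209 - 3232}{-3822} = 20977 \left(- \frac{1}{3822}\right) = - \frac{20977}{3822} \approx -5.4885$)
$\left(o{\left(-73 \right)} - 20304\right) - U = \left(- \frac{125}{-73} - 20304\right) - - \frac{20977}{3822} = \left(\left(-125\right) \left(- \frac{1}{73}\right) - 20304\right) + \frac{20977}{3822} = \left(\frac{125}{73} - 20304\right) + \frac{20977}{3822} = - \frac{1482067}{73} + \frac{20977}{3822} = - \frac{5662928753}{279006}$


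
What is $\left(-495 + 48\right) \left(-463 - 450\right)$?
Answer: $408111$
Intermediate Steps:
$\left(-495 + 48\right) \left(-463 - 450\right) = \left(-447\right) \left(-913\right) = 408111$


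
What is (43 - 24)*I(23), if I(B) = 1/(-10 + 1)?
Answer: -19/9 ≈ -2.1111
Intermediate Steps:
I(B) = -1/9 (I(B) = 1/(-9) = -1/9)
(43 - 24)*I(23) = (43 - 24)*(-1/9) = 19*(-1/9) = -19/9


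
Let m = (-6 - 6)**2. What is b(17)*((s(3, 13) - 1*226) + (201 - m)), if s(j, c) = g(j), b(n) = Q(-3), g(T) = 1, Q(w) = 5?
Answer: -840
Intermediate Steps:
m = 144 (m = (-12)**2 = 144)
b(n) = 5
s(j, c) = 1
b(17)*((s(3, 13) - 1*226) + (201 - m)) = 5*((1 - 1*226) + (201 - 1*144)) = 5*((1 - 226) + (201 - 144)) = 5*(-225 + 57) = 5*(-168) = -840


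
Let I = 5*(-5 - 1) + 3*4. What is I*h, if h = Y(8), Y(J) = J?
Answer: -144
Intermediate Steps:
h = 8
I = -18 (I = 5*(-6) + 12 = -30 + 12 = -18)
I*h = -18*8 = -144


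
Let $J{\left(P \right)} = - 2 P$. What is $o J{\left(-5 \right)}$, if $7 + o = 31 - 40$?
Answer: $-160$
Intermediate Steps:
$o = -16$ ($o = -7 + \left(31 - 40\right) = -7 - 9 = -16$)
$o J{\left(-5 \right)} = - 16 \left(\left(-2\right) \left(-5\right)\right) = \left(-16\right) 10 = -160$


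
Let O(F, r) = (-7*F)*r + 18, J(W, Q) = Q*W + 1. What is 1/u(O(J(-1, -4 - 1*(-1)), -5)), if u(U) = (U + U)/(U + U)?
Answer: 1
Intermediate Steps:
J(W, Q) = 1 + Q*W
O(F, r) = 18 - 7*F*r (O(F, r) = -7*F*r + 18 = 18 - 7*F*r)
u(U) = 1 (u(U) = (2*U)/((2*U)) = (2*U)*(1/(2*U)) = 1)
1/u(O(J(-1, -4 - 1*(-1)), -5)) = 1/1 = 1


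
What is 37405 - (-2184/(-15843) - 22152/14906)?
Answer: 1472287421237/39359293 ≈ 37406.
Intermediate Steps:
37405 - (-2184/(-15843) - 22152/14906) = 37405 - (-2184*(-1/15843) - 22152*1/14906) = 37405 - (728/5281 - 11076/7453) = 37405 - 1*(-53066572/39359293) = 37405 + 53066572/39359293 = 1472287421237/39359293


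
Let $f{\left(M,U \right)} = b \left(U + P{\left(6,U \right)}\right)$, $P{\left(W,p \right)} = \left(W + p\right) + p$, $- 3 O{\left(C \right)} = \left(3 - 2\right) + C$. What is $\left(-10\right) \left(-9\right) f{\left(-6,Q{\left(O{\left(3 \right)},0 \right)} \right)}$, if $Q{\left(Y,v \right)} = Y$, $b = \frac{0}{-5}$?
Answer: $0$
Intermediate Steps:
$b = 0$ ($b = 0 \left(- \frac{1}{5}\right) = 0$)
$O{\left(C \right)} = - \frac{1}{3} - \frac{C}{3}$ ($O{\left(C \right)} = - \frac{\left(3 - 2\right) + C}{3} = - \frac{1 + C}{3} = - \frac{1}{3} - \frac{C}{3}$)
$P{\left(W,p \right)} = W + 2 p$
$f{\left(M,U \right)} = 0$ ($f{\left(M,U \right)} = 0 \left(U + \left(6 + 2 U\right)\right) = 0 \left(6 + 3 U\right) = 0$)
$\left(-10\right) \left(-9\right) f{\left(-6,Q{\left(O{\left(3 \right)},0 \right)} \right)} = \left(-10\right) \left(-9\right) 0 = 90 \cdot 0 = 0$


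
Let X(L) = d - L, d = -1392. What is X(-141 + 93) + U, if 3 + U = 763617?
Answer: 762270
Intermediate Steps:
X(L) = -1392 - L
U = 763614 (U = -3 + 763617 = 763614)
X(-141 + 93) + U = (-1392 - (-141 + 93)) + 763614 = (-1392 - 1*(-48)) + 763614 = (-1392 + 48) + 763614 = -1344 + 763614 = 762270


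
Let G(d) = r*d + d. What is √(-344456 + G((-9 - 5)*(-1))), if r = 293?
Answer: 2*I*√85085 ≈ 583.39*I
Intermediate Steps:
G(d) = 294*d (G(d) = 293*d + d = 294*d)
√(-344456 + G((-9 - 5)*(-1))) = √(-344456 + 294*((-9 - 5)*(-1))) = √(-344456 + 294*(-14*(-1))) = √(-344456 + 294*14) = √(-344456 + 4116) = √(-340340) = 2*I*√85085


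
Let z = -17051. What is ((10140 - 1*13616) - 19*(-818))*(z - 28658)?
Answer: -551524794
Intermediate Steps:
((10140 - 1*13616) - 19*(-818))*(z - 28658) = ((10140 - 1*13616) - 19*(-818))*(-17051 - 28658) = ((10140 - 13616) + 15542)*(-45709) = (-3476 + 15542)*(-45709) = 12066*(-45709) = -551524794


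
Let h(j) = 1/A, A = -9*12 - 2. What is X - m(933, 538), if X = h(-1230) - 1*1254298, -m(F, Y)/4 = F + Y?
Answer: -137325541/110 ≈ -1.2484e+6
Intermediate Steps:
A = -110 (A = -108 - 2 = -110)
h(j) = -1/110 (h(j) = 1/(-110) = -1/110)
m(F, Y) = -4*F - 4*Y (m(F, Y) = -4*(F + Y) = -4*F - 4*Y)
X = -137972781/110 (X = -1/110 - 1*1254298 = -1/110 - 1254298 = -137972781/110 ≈ -1.2543e+6)
X - m(933, 538) = -137972781/110 - (-4*933 - 4*538) = -137972781/110 - (-3732 - 2152) = -137972781/110 - 1*(-5884) = -137972781/110 + 5884 = -137325541/110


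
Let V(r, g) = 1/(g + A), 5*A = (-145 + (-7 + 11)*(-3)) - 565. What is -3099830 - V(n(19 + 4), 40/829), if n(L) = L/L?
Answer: -1854746078395/598338 ≈ -3.0998e+6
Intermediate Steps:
n(L) = 1
A = -722/5 (A = ((-145 + (-7 + 11)*(-3)) - 565)/5 = ((-145 + 4*(-3)) - 565)/5 = ((-145 - 12) - 565)/5 = (-157 - 565)/5 = (⅕)*(-722) = -722/5 ≈ -144.40)
V(r, g) = 1/(-722/5 + g) (V(r, g) = 1/(g - 722/5) = 1/(-722/5 + g))
-3099830 - V(n(19 + 4), 40/829) = -3099830 - 5/(-722 + 5*(40/829)) = -3099830 - 5/(-722 + 200/829) = -3099830 - 5/(-598338/829) = -3099830 - 5*(-829)/598338 = -3099830 - 1*(-4145/598338) = -3099830 + 4145/598338 = -1854746078395/598338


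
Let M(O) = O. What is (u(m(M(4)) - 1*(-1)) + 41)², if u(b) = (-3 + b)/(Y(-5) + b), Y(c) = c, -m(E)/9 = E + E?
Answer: 2544025/1444 ≈ 1761.8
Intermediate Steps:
m(E) = -18*E (m(E) = -9*(E + E) = -18*E)
u(b) = (-3 + b)/(-5 + b)
(u(m(M(4)) - 1*(-1)) + 41)² = ((-3 + (-18*4 - 1*(-1)))/(-5 + (-18*4 - 1*(-1))) + 41)² = ((-3 + (-72 + 1))/(-5 + (-72 + 1)) + 41)² = ((-3 - 71)/(-5 - 71) + 41)² = (-74/(-76) + 41)² = (-1/76*(-74) + 41)² = (37/38 + 41)² = (1595/38)² = 2544025/1444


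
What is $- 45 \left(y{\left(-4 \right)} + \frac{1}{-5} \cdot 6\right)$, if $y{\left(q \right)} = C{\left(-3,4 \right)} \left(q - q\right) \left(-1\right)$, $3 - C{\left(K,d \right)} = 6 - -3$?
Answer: $54$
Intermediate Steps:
$C{\left(K,d \right)} = -6$ ($C{\left(K,d \right)} = 3 - \left(6 - -3\right) = 3 - \left(6 + 3\right) = 3 - 9 = -6$)
$y{\left(q \right)} = 0$ ($y{\left(q \right)} = - 6 \left(q - q\right) \left(-1\right) = \left(-6\right) 0 \left(-1\right) = 0 \left(-1\right) = 0$)
$- 45 \left(y{\left(-4 \right)} + \frac{1}{-5} \cdot 6\right) = - 45 \left(0 + \frac{1}{-5} \cdot 6\right) = - 45 \left(0 - \frac{6}{5}\right) = \left(-45\right) \left(- \frac{6}{5}\right) = 54$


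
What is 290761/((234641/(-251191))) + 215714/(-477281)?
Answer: -34859006494300305/111989691121 ≈ -3.1127e+5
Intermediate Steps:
290761/((234641/(-251191))) + 215714/(-477281) = 290761/((234641*(-1/251191))) + 215714*(-1/477281) = 290761/(-234641/251191) - 215714/477281 = 290761*(-251191/234641) - 215714/477281 = -73036546351/234641 - 215714/477281 = -34859006494300305/111989691121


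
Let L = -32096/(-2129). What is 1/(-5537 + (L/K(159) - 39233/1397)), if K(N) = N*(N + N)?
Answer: -75191078853/418444628718022 ≈ -0.00017969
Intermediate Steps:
L = 32096/2129 (L = -32096*(-1/2129) = 32096/2129 ≈ 15.076)
K(N) = 2*N**2 (K(N) = N*(2*N) = 2*N**2)
1/(-5537 + (L/K(159) - 39233/1397)) = 1/(-5537 + (32096/(2129*((2*159**2))) - 39233/1397)) = 1/(-5537 + (32096/(2129*((2*25281))) - 39233*1/1397)) = 1/(-5537 + ((32096/2129)/50562 - 39233/1397)) = 1/(-5537 + ((32096/2129)*(1/50562) - 39233/1397)) = 1/(-5537 + (16048/53823249 - 39233/1397)) = 1/(-5537 - 2111625108961/75191078853) = 1/(-418444628718022/75191078853) = -75191078853/418444628718022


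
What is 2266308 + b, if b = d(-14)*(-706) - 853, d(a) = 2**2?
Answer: 2262631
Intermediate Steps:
d(a) = 4
b = -3677 (b = 4*(-706) - 853 = -2824 - 853 = -3677)
2266308 + b = 2266308 - 3677 = 2262631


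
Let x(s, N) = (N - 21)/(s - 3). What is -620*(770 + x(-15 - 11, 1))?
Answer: -13857000/29 ≈ -4.7783e+5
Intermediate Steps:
x(s, N) = (-21 + N)/(-3 + s)
-620*(770 + x(-15 - 11, 1)) = -620*(770 + (-21 + 1)/(-3 + (-15 - 11))) = -620*(770 - 20/(-3 - 26)) = -620*(770 - 20/(-29)) = -620*(770 - 1/29*(-20)) = -620*(770 + 20/29) = -620*22350/29 = -13857000/29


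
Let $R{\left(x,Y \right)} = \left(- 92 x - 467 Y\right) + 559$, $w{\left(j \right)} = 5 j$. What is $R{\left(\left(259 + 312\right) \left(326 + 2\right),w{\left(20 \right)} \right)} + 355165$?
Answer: $-16921472$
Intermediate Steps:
$R{\left(x,Y \right)} = 559 - 467 Y - 92 x$ ($R{\left(x,Y \right)} = \left(- 467 Y - 92 x\right) + 559 = 559 - 467 Y - 92 x$)
$R{\left(\left(259 + 312\right) \left(326 + 2\right),w{\left(20 \right)} \right)} + 355165 = \left(559 - 467 \cdot 5 \cdot 20 - 92 \left(259 + 312\right) \left(326 + 2\right)\right) + 355165 = \left(559 - 46700 - 92 \cdot 571 \cdot 328\right) + 355165 = \left(559 - 46700 - 17230496\right) + 355165 = -17276637 + 355165 = -16921472$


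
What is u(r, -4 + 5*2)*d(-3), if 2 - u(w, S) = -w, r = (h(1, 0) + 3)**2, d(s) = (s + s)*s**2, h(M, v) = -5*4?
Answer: -15714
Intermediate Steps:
h(M, v) = -20
d(s) = 2*s**3 (d(s) = (2*s)*s**2 = 2*s**3)
r = 289 (r = (-20 + 3)**2 = (-17)**2 = 289)
u(w, S) = 2 + w (u(w, S) = 2 - (-1)*w = 2 + w)
u(r, -4 + 5*2)*d(-3) = (2 + 289)*(2*(-3)**3) = 291*(2*(-27)) = 291*(-54) = -15714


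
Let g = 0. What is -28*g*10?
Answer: 0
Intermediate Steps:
-28*g*10 = -28*0*10 = -0*10 = -1*0 = 0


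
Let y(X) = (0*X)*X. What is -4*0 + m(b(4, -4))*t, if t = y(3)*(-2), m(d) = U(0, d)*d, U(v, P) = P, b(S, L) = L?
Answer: 0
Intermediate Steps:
y(X) = 0 (y(X) = 0*X = 0)
m(d) = d² (m(d) = d*d = d²)
t = 0 (t = 0*(-2) = 0)
-4*0 + m(b(4, -4))*t = -4*0 + (-4)²*0 = 0 + 16*0 = 0 + 0 = 0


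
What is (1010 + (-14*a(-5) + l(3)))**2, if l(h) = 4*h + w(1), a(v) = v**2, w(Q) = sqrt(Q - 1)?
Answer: 451584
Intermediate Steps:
w(Q) = sqrt(-1 + Q)
l(h) = 4*h (l(h) = 4*h + sqrt(-1 + 1) = 4*h + sqrt(0) = 4*h + 0 = 4*h)
(1010 + (-14*a(-5) + l(3)))**2 = (1010 + (-14*(-5)**2 + 4*3))**2 = (1010 + (-14*25 + 12))**2 = (1010 + (-350 + 12))**2 = (1010 - 338)**2 = 672**2 = 451584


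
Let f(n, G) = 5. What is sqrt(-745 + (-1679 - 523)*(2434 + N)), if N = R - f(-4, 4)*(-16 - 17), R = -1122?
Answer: I*sqrt(3253099) ≈ 1803.6*I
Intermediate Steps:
N = -957 (N = -1122 - 5*(-16 - 17) = -1122 - 5*(-33) = -1122 - 1*(-165) = -1122 + 165 = -957)
sqrt(-745 + (-1679 - 523)*(2434 + N)) = sqrt(-745 + (-1679 - 523)*(2434 - 957)) = sqrt(-745 - 2202*1477) = sqrt(-745 - 3252354) = sqrt(-3253099) = I*sqrt(3253099)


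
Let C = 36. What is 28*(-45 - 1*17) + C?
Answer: -1700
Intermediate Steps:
28*(-45 - 1*17) + C = 28*(-45 - 1*17) + 36 = 28*(-45 - 17) + 36 = 28*(-62) + 36 = -1736 + 36 = -1700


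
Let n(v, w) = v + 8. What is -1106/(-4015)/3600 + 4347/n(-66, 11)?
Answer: -15707868463/209583000 ≈ -74.948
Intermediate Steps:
n(v, w) = 8 + v
-1106/(-4015)/3600 + 4347/n(-66, 11) = -1106/(-4015)/3600 + 4347/(8 - 66) = -1106*(-1/4015)*(1/3600) + 4347/(-58) = (1106/4015)*(1/3600) + 4347*(-1/58) = 553/7227000 - 4347/58 = -15707868463/209583000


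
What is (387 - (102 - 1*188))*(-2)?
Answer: -946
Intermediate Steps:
(387 - (102 - 1*188))*(-2) = (387 - (102 - 188))*(-2) = (387 - 1*(-86))*(-2) = (387 + 86)*(-2) = 473*(-2) = -946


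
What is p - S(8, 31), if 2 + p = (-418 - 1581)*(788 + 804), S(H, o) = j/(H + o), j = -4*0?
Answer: -3182410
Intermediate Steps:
j = 0
S(H, o) = 0 (S(H, o) = 0/(H + o) = 0)
p = -3182410 (p = -2 + (-418 - 1581)*(788 + 804) = -2 - 1999*1592 = -2 - 3182408 = -3182410)
p - S(8, 31) = -3182410 - 1*0 = -3182410 + 0 = -3182410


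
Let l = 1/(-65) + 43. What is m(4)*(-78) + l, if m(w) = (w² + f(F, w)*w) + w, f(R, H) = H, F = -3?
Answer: -179726/65 ≈ -2765.0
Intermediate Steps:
l = 2794/65 (l = -1/65 + 43 = 2794/65 ≈ 42.985)
m(w) = w + 2*w² (m(w) = (w² + w*w) + w = (w² + w²) + w = 2*w² + w = w + 2*w²)
m(4)*(-78) + l = (4*(1 + 2*4))*(-78) + 2794/65 = (4*(1 + 8))*(-78) + 2794/65 = (4*9)*(-78) + 2794/65 = 36*(-78) + 2794/65 = -2808 + 2794/65 = -179726/65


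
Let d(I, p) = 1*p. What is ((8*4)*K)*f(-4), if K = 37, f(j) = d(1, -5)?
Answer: -5920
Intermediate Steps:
d(I, p) = p
f(j) = -5
((8*4)*K)*f(-4) = ((8*4)*37)*(-5) = (32*37)*(-5) = 1184*(-5) = -5920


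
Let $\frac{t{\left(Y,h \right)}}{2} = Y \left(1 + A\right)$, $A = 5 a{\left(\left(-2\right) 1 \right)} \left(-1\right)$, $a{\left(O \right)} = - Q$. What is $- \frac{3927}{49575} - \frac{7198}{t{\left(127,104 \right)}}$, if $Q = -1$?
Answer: $\frac{58808503}{8394700} \approx 7.0054$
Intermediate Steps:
$a{\left(O \right)} = 1$ ($a{\left(O \right)} = \left(-1\right) \left(-1\right) = 1$)
$A = -5$ ($A = 5 \cdot 1 \left(-1\right) = 5 \left(-1\right) = -5$)
$t{\left(Y,h \right)} = - 8 Y$ ($t{\left(Y,h \right)} = 2 Y \left(1 - 5\right) = 2 Y \left(-4\right) = 2 \left(- 4 Y\right) = - 8 Y$)
$- \frac{3927}{49575} - \frac{7198}{t{\left(127,104 \right)}} = - \frac{3927}{49575} - \frac{7198}{\left(-8\right) 127} = \left(-3927\right) \frac{1}{49575} - \frac{7198}{-1016} = - \frac{1309}{16525} - - \frac{3599}{508} = - \frac{1309}{16525} + \frac{3599}{508} = \frac{58808503}{8394700}$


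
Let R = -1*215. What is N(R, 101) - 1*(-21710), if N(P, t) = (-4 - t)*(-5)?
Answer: 22235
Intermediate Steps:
R = -215
N(P, t) = 20 + 5*t
N(R, 101) - 1*(-21710) = (20 + 5*101) - 1*(-21710) = (20 + 505) + 21710 = 525 + 21710 = 22235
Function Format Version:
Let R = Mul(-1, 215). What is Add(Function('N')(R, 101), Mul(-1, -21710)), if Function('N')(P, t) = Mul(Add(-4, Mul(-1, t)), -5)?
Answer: 22235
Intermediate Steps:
R = -215
Function('N')(P, t) = Add(20, Mul(5, t))
Add(Function('N')(R, 101), Mul(-1, -21710)) = Add(Add(20, Mul(5, 101)), Mul(-1, -21710)) = Add(Add(20, 505), 21710) = Add(525, 21710) = 22235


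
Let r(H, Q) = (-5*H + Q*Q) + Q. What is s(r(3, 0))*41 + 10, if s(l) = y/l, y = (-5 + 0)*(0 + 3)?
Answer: 51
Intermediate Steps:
r(H, Q) = Q + Q² - 5*H (r(H, Q) = (-5*H + Q²) + Q = (Q² - 5*H) + Q = Q + Q² - 5*H)
y = -15 (y = -5*3 = -15)
s(l) = -15/l
s(r(3, 0))*41 + 10 = -15/(0 + 0² - 5*3)*41 + 10 = -15/(0 + 0 - 15)*41 + 10 = -15/(-15)*41 + 10 = -15*(-1/15)*41 + 10 = 1*41 + 10 = 41 + 10 = 51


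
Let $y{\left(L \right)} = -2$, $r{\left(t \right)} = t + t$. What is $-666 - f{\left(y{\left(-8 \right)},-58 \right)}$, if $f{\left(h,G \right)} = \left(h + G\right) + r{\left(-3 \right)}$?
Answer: $-600$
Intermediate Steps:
$r{\left(t \right)} = 2 t$
$f{\left(h,G \right)} = -6 + G + h$ ($f{\left(h,G \right)} = \left(h + G\right) + 2 \left(-3\right) = \left(G + h\right) - 6 = -6 + G + h$)
$-666 - f{\left(y{\left(-8 \right)},-58 \right)} = -666 - \left(-6 - 58 - 2\right) = -666 - -66 = -666 + 66 = -600$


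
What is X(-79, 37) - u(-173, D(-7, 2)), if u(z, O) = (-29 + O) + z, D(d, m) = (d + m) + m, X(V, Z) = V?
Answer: 126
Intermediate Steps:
D(d, m) = d + 2*m
u(z, O) = -29 + O + z
X(-79, 37) - u(-173, D(-7, 2)) = -79 - (-29 + (-7 + 2*2) - 173) = -79 - (-29 + (-7 + 4) - 173) = -79 - (-29 - 3 - 173) = -79 - 1*(-205) = -79 + 205 = 126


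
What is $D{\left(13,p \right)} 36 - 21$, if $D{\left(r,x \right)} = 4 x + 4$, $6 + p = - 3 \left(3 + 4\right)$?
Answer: $-3765$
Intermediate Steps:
$p = -27$ ($p = -6 - 3 \left(3 + 4\right) = -6 - 21 = -27$)
$D{\left(r,x \right)} = 4 + 4 x$
$D{\left(13,p \right)} 36 - 21 = \left(4 + 4 \left(-27\right)\right) 36 - 21 = \left(4 - 108\right) 36 - 21 = \left(-104\right) 36 - 21 = -3744 - 21 = -3765$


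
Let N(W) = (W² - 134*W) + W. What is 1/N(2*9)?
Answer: -1/2070 ≈ -0.00048309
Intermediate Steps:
N(W) = W² - 133*W
1/N(2*9) = 1/((2*9)*(-133 + 2*9)) = 1/(18*(-133 + 18)) = 1/(18*(-115)) = 1/(-2070) = -1/2070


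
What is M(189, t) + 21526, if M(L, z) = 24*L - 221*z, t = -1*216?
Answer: 73798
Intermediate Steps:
t = -216
M(L, z) = -221*z + 24*L
M(189, t) + 21526 = (-221*(-216) + 24*189) + 21526 = (47736 + 4536) + 21526 = 52272 + 21526 = 73798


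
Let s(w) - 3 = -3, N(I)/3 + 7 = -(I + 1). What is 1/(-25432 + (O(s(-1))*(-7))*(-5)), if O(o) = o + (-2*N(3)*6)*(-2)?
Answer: -1/53152 ≈ -1.8814e-5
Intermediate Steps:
N(I) = -24 - 3*I (N(I) = -21 + 3*(-(I + 1)) = -21 + 3*(-(1 + I)) = -21 + 3*(-1 - I) = -21 + (-3 - 3*I) = -24 - 3*I)
s(w) = 0 (s(w) = 3 - 3 = 0)
O(o) = -792 + o (O(o) = o + (-2*(-24 - 3*3)*6)*(-2) = o + (-2*(-24 - 9)*6)*(-2) = o + (-2*(-33)*6)*(-2) = o + (66*6)*(-2) = o + 396*(-2) = o - 792 = -792 + o)
1/(-25432 + (O(s(-1))*(-7))*(-5)) = 1/(-25432 + ((-792 + 0)*(-7))*(-5)) = 1/(-25432 - 792*(-7)*(-5)) = 1/(-25432 + 5544*(-5)) = 1/(-25432 - 27720) = 1/(-53152) = -1/53152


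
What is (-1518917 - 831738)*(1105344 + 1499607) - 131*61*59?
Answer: -6123341564374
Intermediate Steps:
(-1518917 - 831738)*(1105344 + 1499607) - 131*61*59 = -2350655*2604951 - 7991*59 = -6123341092905 - 1*471469 = -6123341092905 - 471469 = -6123341564374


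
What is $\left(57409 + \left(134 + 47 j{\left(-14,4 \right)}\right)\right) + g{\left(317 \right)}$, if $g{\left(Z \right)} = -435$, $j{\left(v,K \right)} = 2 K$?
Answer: $57484$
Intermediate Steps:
$\left(57409 + \left(134 + 47 j{\left(-14,4 \right)}\right)\right) + g{\left(317 \right)} = \left(57409 + \left(134 + 47 \cdot 2 \cdot 4\right)\right) - 435 = \left(57409 + \left(134 + 47 \cdot 8\right)\right) - 435 = \left(57409 + \left(134 + 376\right)\right) - 435 = \left(57409 + 510\right) - 435 = 57919 - 435 = 57484$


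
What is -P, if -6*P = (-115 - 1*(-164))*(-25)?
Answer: -1225/6 ≈ -204.17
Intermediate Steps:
P = 1225/6 (P = -(-115 - 1*(-164))*(-25)/6 = -(-115 + 164)*(-25)/6 = -49*(-25)/6 = -⅙*(-1225) = 1225/6 ≈ 204.17)
-P = -1*1225/6 = -1225/6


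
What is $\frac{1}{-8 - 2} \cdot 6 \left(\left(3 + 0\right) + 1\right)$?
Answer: $- \frac{12}{5} \approx -2.4$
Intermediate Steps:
$\frac{1}{-8 - 2} \cdot 6 \left(\left(3 + 0\right) + 1\right) = \frac{1}{-10} \cdot 6 \left(3 + 1\right) = \left(- \frac{1}{10}\right) 6 \cdot 4 = \left(- \frac{3}{5}\right) 4 = - \frac{12}{5}$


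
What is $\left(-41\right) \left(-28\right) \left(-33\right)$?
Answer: $-37884$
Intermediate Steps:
$\left(-41\right) \left(-28\right) \left(-33\right) = 1148 \left(-33\right) = -37884$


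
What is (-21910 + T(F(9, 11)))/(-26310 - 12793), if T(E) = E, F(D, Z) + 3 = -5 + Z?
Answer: 21907/39103 ≈ 0.56024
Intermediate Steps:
F(D, Z) = -8 + Z (F(D, Z) = -3 + (-5 + Z) = -8 + Z)
(-21910 + T(F(9, 11)))/(-26310 - 12793) = (-21910 + (-8 + 11))/(-26310 - 12793) = (-21910 + 3)/(-39103) = -21907*(-1/39103) = 21907/39103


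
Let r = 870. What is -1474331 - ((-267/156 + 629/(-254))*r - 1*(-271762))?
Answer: -5753568291/3302 ≈ -1.7425e+6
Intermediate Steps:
-1474331 - ((-267/156 + 629/(-254))*r - 1*(-271762)) = -1474331 - ((-267/156 + 629/(-254))*870 - 1*(-271762)) = -1474331 - ((-267*1/156 + 629*(-1/254))*870 + 271762) = -1474331 - ((-89/52 - 629/254)*870 + 271762) = -1474331 - (-27657/6604*870 + 271762) = -1474331 - (-12030795/3302 + 271762) = -1474331 - 1*885327329/3302 = -1474331 - 885327329/3302 = -5753568291/3302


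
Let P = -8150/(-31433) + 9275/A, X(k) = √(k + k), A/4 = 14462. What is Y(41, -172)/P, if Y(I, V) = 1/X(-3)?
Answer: -129881156*I*√6/327000975 ≈ -0.97291*I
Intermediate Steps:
A = 57848 (A = 4*14462 = 57848)
X(k) = √2*√k (X(k) = √(2*k) = √2*√k)
Y(I, V) = -I*√6/6 (Y(I, V) = 1/(√2*√(-3)) = 1/(√2*(I*√3)) = 1/(I*√6) = -I*√6/6)
P = 109000325/259762312 (P = -8150/(-31433) + 9275/57848 = -8150*(-1/31433) + 9275*(1/57848) = 8150/31433 + 1325/8264 = 109000325/259762312 ≈ 0.41962)
Y(41, -172)/P = (-I*√6/6)/(109000325/259762312) = -I*√6/6*(259762312/109000325) = -129881156*I*√6/327000975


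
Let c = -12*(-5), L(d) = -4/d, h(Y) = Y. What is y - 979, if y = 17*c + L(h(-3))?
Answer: 127/3 ≈ 42.333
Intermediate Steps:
c = 60
y = 3064/3 (y = 17*60 - 4/(-3) = 1020 - 4*(-1/3) = 1020 + 4/3 = 3064/3 ≈ 1021.3)
y - 979 = 3064/3 - 979 = 127/3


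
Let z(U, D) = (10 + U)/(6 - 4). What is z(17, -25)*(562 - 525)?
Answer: 999/2 ≈ 499.50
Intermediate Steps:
z(U, D) = 5 + U/2 (z(U, D) = (10 + U)/2 = (10 + U)*(½) = 5 + U/2)
z(17, -25)*(562 - 525) = (5 + (½)*17)*(562 - 525) = (5 + 17/2)*37 = (27/2)*37 = 999/2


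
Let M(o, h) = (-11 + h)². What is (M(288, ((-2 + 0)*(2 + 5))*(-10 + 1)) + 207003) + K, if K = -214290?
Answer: 5938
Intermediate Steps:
(M(288, ((-2 + 0)*(2 + 5))*(-10 + 1)) + 207003) + K = ((-11 + ((-2 + 0)*(2 + 5))*(-10 + 1))² + 207003) - 214290 = ((-11 - 2*7*(-9))² + 207003) - 214290 = ((-11 - 14*(-9))² + 207003) - 214290 = ((-11 + 126)² + 207003) - 214290 = (115² + 207003) - 214290 = (13225 + 207003) - 214290 = 220228 - 214290 = 5938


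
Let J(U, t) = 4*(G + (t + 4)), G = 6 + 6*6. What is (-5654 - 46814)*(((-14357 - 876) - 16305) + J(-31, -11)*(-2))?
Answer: 1669426824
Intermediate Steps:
G = 42 (G = 6 + 36 = 42)
J(U, t) = 184 + 4*t (J(U, t) = 4*(42 + (t + 4)) = 4*(42 + (4 + t)) = 4*(46 + t) = 184 + 4*t)
(-5654 - 46814)*(((-14357 - 876) - 16305) + J(-31, -11)*(-2)) = (-5654 - 46814)*(((-14357 - 876) - 16305) + (184 + 4*(-11))*(-2)) = -52468*((-15233 - 16305) + (184 - 44)*(-2)) = -52468*(-31538 + 140*(-2)) = -52468*(-31538 - 280) = -52468*(-31818) = 1669426824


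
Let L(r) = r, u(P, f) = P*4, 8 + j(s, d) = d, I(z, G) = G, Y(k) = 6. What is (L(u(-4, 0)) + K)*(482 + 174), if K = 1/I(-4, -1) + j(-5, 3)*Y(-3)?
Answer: -30832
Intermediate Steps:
j(s, d) = -8 + d
u(P, f) = 4*P
K = -31 (K = 1/(-1) + (-8 + 3)*6 = -1 - 5*6 = -1 - 30 = -31)
(L(u(-4, 0)) + K)*(482 + 174) = (4*(-4) - 31)*(482 + 174) = (-16 - 31)*656 = -47*656 = -30832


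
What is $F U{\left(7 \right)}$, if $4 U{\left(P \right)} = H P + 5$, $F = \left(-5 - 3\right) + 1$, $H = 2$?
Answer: $- \frac{133}{4} \approx -33.25$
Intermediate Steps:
$F = -7$ ($F = -8 + 1 = -7$)
$U{\left(P \right)} = \frac{5}{4} + \frac{P}{2}$ ($U{\left(P \right)} = \frac{2 P + 5}{4} = \frac{5 + 2 P}{4} = \frac{5}{4} + \frac{P}{2}$)
$F U{\left(7 \right)} = - 7 \left(\frac{5}{4} + \frac{1}{2} \cdot 7\right) = - 7 \left(\frac{5}{4} + \frac{7}{2}\right) = \left(-7\right) \frac{19}{4} = - \frac{133}{4}$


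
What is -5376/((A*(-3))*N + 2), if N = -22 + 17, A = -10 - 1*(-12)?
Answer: -168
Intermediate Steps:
A = 2 (A = -10 + 12 = 2)
N = -5
-5376/((A*(-3))*N + 2) = -5376/((2*(-3))*(-5) + 2) = -5376/(-6*(-5) + 2) = -5376/(30 + 2) = -5376/32 = -5376*1/32 = -168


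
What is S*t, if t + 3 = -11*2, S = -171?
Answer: 4275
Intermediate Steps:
t = -25 (t = -3 - 11*2 = -3 - 22 = -25)
S*t = -171*(-25) = 4275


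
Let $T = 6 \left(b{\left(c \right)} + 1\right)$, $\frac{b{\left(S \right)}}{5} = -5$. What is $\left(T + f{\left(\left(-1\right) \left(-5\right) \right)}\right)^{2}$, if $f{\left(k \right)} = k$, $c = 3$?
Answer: $19321$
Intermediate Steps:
$b{\left(S \right)} = -25$ ($b{\left(S \right)} = 5 \left(-5\right) = -25$)
$T = -144$ ($T = 6 \left(-25 + 1\right) = 6 \left(-24\right) = -144$)
$\left(T + f{\left(\left(-1\right) \left(-5\right) \right)}\right)^{2} = \left(-144 - -5\right)^{2} = \left(-144 + 5\right)^{2} = \left(-139\right)^{2} = 19321$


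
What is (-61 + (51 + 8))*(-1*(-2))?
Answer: -4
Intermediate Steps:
(-61 + (51 + 8))*(-1*(-2)) = (-61 + 59)*2 = -2*2 = -4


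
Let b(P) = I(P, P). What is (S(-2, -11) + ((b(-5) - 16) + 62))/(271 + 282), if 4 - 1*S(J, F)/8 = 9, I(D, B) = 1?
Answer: 1/79 ≈ 0.012658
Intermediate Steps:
b(P) = 1
S(J, F) = -40 (S(J, F) = 32 - 8*9 = 32 - 72 = -40)
(S(-2, -11) + ((b(-5) - 16) + 62))/(271 + 282) = (-40 + ((1 - 16) + 62))/(271 + 282) = (-40 + (-15 + 62))/553 = (-40 + 47)*(1/553) = 7*(1/553) = 1/79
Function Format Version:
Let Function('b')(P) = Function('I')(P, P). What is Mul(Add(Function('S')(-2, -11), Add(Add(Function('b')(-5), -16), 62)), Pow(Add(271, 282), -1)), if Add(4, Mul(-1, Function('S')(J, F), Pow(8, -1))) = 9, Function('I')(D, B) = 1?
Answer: Rational(1, 79) ≈ 0.012658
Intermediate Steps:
Function('b')(P) = 1
Function('S')(J, F) = -40 (Function('S')(J, F) = Add(32, Mul(-8, 9)) = Add(32, -72) = -40)
Mul(Add(Function('S')(-2, -11), Add(Add(Function('b')(-5), -16), 62)), Pow(Add(271, 282), -1)) = Mul(Add(-40, Add(Add(1, -16), 62)), Pow(Add(271, 282), -1)) = Mul(Add(-40, Add(-15, 62)), Pow(553, -1)) = Mul(Add(-40, 47), Rational(1, 553)) = Mul(7, Rational(1, 553)) = Rational(1, 79)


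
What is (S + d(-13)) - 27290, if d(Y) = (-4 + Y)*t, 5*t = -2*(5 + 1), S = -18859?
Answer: -230541/5 ≈ -46108.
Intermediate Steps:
t = -12/5 (t = (-2*(5 + 1))/5 = (-2*6)/5 = (⅕)*(-12) = -12/5 ≈ -2.4000)
d(Y) = 48/5 - 12*Y/5 (d(Y) = (-4 + Y)*(-12/5) = 48/5 - 12*Y/5)
(S + d(-13)) - 27290 = (-18859 + (48/5 - 12/5*(-13))) - 27290 = (-18859 + (48/5 + 156/5)) - 27290 = (-18859 + 204/5) - 27290 = -94091/5 - 27290 = -230541/5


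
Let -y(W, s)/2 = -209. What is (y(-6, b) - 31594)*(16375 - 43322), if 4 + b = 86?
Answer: 840099672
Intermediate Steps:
b = 82 (b = -4 + 86 = 82)
y(W, s) = 418 (y(W, s) = -2*(-209) = 418)
(y(-6, b) - 31594)*(16375 - 43322) = (418 - 31594)*(16375 - 43322) = -31176*(-26947) = 840099672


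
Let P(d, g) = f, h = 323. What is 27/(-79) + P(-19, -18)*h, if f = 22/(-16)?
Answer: -280903/632 ≈ -444.47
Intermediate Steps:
f = -11/8 (f = 22*(-1/16) = -11/8 ≈ -1.3750)
P(d, g) = -11/8
27/(-79) + P(-19, -18)*h = 27/(-79) - 11/8*323 = 27*(-1/79) - 3553/8 = -27/79 - 3553/8 = -280903/632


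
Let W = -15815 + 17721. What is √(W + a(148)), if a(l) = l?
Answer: √2054 ≈ 45.321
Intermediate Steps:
W = 1906
√(W + a(148)) = √(1906 + 148) = √2054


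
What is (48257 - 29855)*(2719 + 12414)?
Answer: 278477466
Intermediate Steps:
(48257 - 29855)*(2719 + 12414) = 18402*15133 = 278477466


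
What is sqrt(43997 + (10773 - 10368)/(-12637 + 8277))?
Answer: sqrt(8363636054)/436 ≈ 209.75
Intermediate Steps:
sqrt(43997 + (10773 - 10368)/(-12637 + 8277)) = sqrt(43997 + 405/(-4360)) = sqrt(43997 + 405*(-1/4360)) = sqrt(43997 - 81/872) = sqrt(38365303/872) = sqrt(8363636054)/436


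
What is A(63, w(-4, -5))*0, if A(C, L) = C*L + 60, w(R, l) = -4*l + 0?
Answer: 0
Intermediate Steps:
w(R, l) = -4*l
A(C, L) = 60 + C*L
A(63, w(-4, -5))*0 = (60 + 63*(-4*(-5)))*0 = (60 + 63*20)*0 = (60 + 1260)*0 = 1320*0 = 0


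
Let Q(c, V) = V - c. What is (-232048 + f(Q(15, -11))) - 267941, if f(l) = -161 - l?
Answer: -500124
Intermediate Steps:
(-232048 + f(Q(15, -11))) - 267941 = (-232048 + (-161 - (-11 - 1*15))) - 267941 = (-232048 + (-161 - (-11 - 15))) - 267941 = (-232048 + (-161 - 1*(-26))) - 267941 = (-232048 + (-161 + 26)) - 267941 = (-232048 - 135) - 267941 = -232183 - 267941 = -500124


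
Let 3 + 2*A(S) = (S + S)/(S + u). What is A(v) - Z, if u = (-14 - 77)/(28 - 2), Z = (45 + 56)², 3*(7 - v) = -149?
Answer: -6508515/638 ≈ -10201.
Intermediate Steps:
v = 170/3 (v = 7 - ⅓*(-149) = 7 + 149/3 = 170/3 ≈ 56.667)
Z = 10201 (Z = 101² = 10201)
u = -7/2 (u = -91/26 = -91*1/26 = -7/2 ≈ -3.5000)
A(S) = -3/2 + S/(-7/2 + S) (A(S) = -3/2 + ((S + S)/(S - 7/2))/2 = -3/2 + ((2*S)/(-7/2 + S))/2 = -3/2 + (2*S/(-7/2 + S))/2 = -3/2 + S/(-7/2 + S))
A(v) - Z = (21 - 2*170/3)/(2*(-7 + 2*(170/3))) - 1*10201 = (21 - 340/3)/(2*(-7 + 340/3)) - 10201 = (½)*(-277/3)/(319/3) - 10201 = (½)*(3/319)*(-277/3) - 10201 = -277/638 - 10201 = -6508515/638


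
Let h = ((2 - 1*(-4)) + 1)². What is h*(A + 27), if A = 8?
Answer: 1715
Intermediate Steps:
h = 49 (h = ((2 + 4) + 1)² = (6 + 1)² = 7² = 49)
h*(A + 27) = 49*(8 + 27) = 49*35 = 1715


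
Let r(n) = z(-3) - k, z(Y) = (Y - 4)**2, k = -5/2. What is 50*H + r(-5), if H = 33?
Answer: 3403/2 ≈ 1701.5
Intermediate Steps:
k = -5/2 (k = -5*1/2 = -5/2 ≈ -2.5000)
z(Y) = (-4 + Y)**2
r(n) = 103/2 (r(n) = (-4 - 3)**2 - 1*(-5/2) = (-7)**2 + 5/2 = 49 + 5/2 = 103/2)
50*H + r(-5) = 50*33 + 103/2 = 1650 + 103/2 = 3403/2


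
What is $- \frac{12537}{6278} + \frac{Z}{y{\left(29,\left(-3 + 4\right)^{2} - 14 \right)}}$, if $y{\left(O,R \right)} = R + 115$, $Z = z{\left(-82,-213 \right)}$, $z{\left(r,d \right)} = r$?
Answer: $- \frac{896785}{320178} \approx -2.8009$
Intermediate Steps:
$Z = -82$
$y{\left(O,R \right)} = 115 + R$
$- \frac{12537}{6278} + \frac{Z}{y{\left(29,\left(-3 + 4\right)^{2} - 14 \right)}} = - \frac{12537}{6278} - \frac{82}{115 - \left(14 - \left(-3 + 4\right)^{2}\right)} = \left(-12537\right) \frac{1}{6278} - \frac{82}{115 - \left(14 - 1^{2}\right)} = - \frac{12537}{6278} - \frac{82}{115 + \left(1 - 14\right)} = - \frac{12537}{6278} - \frac{82}{115 - 13} = - \frac{12537}{6278} - \frac{82}{102} = - \frac{12537}{6278} - \frac{41}{51} = - \frac{896785}{320178}$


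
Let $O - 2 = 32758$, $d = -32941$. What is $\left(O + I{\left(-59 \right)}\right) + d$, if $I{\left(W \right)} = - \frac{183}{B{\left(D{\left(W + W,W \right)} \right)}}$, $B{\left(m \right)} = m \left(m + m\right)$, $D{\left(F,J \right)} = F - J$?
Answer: $- \frac{1260305}{6962} \approx -181.03$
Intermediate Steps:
$O = 32760$ ($O = 2 + 32758 = 32760$)
$B{\left(m \right)} = 2 m^{2}$ ($B{\left(m \right)} = m 2 m = 2 m^{2}$)
$I{\left(W \right)} = - \frac{183}{2 W^{2}}$ ($I{\left(W \right)} = - \frac{183}{2 \left(\left(W + W\right) - W\right)^{2}} = - \frac{183}{2 \left(2 W - W\right)^{2}} = - \frac{183}{2 W^{2}}$)
$\left(O + I{\left(-59 \right)}\right) + d = \left(32760 - \frac{183}{2 \cdot 3481}\right) - 32941 = \left(32760 - \frac{183}{6962}\right) - 32941 = \frac{228074937}{6962} - 32941 = - \frac{1260305}{6962}$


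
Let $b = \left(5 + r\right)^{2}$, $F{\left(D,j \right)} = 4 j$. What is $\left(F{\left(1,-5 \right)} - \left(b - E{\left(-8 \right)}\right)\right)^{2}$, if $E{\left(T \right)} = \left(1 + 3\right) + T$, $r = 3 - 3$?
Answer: $2401$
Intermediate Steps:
$r = 0$ ($r = 3 - 3 = 0$)
$b = 25$ ($b = \left(5 + 0\right)^{2} = 5^{2} = 25$)
$E{\left(T \right)} = 4 + T$
$\left(F{\left(1,-5 \right)} - \left(b - E{\left(-8 \right)}\right)\right)^{2} = \left(4 \left(-5\right) + \left(\left(4 - 8\right) - 25\right)\right)^{2} = \left(-20 - 29\right)^{2} = \left(-49\right)^{2} = 2401$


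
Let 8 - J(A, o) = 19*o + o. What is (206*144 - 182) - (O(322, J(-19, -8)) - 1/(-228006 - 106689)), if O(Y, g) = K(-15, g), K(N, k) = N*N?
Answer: 9792171614/334695 ≈ 29257.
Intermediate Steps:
K(N, k) = N**2
J(A, o) = 8 - 20*o (J(A, o) = 8 - (19*o + o) = 8 - 20*o)
O(Y, g) = 225 (O(Y, g) = (-15)**2 = 225)
(206*144 - 182) - (O(322, J(-19, -8)) - 1/(-228006 - 106689)) = (206*144 - 182) - (225 - 1/(-228006 - 106689)) = (29664 - 182) - (225 - 1/(-334695)) = 29482 - (225 - 1*(-1/334695)) = 29482 - (225 + 1/334695) = 29482 - 1*75306376/334695 = 29482 - 75306376/334695 = 9792171614/334695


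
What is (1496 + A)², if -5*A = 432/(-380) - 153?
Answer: 525977409049/225625 ≈ 2.3312e+6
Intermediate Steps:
A = 14643/475 (A = -(432/(-380) - 153)/5 = -(432*(-1/380) - 153)/5 = -(-108/95 - 153)/5 = -⅕*(-14643/95) = 14643/475 ≈ 30.827)
(1496 + A)² = (1496 + 14643/475)² = (725243/475)² = 525977409049/225625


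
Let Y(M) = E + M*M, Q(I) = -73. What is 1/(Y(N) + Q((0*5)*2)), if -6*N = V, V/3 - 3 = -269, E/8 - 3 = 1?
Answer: 1/17648 ≈ 5.6664e-5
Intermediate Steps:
E = 32 (E = 24 + 8*1 = 24 + 8 = 32)
V = -798 (V = 9 + 3*(-269) = 9 - 807 = -798)
N = 133 (N = -⅙*(-798) = 133)
Y(M) = 32 + M² (Y(M) = 32 + M*M = 32 + M²)
1/(Y(N) + Q((0*5)*2)) = 1/((32 + 133²) - 73) = 1/((32 + 17689) - 73) = 1/(17721 - 73) = 1/17648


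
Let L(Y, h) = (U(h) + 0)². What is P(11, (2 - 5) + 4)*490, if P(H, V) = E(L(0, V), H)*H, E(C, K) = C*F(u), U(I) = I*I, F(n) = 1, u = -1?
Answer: 5390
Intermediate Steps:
U(I) = I²
L(Y, h) = h⁴ (L(Y, h) = (h² + 0)² = (h²)² = h⁴)
E(C, K) = C (E(C, K) = C*1 = C)
P(H, V) = H*V⁴ (P(H, V) = V⁴*H = H*V⁴)
P(11, (2 - 5) + 4)*490 = (11*((2 - 5) + 4)⁴)*490 = (11*(-3 + 4)⁴)*490 = (11*1⁴)*490 = (11*1)*490 = 11*490 = 5390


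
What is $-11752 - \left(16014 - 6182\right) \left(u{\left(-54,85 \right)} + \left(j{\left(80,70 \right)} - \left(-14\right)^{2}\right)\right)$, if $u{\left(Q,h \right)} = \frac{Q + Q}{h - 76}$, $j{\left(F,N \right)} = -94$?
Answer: $2957512$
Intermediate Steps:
$u{\left(Q,h \right)} = \frac{2 Q}{-76 + h}$
$-11752 - \left(16014 - 6182\right) \left(u{\left(-54,85 \right)} + \left(j{\left(80,70 \right)} - \left(-14\right)^{2}\right)\right) = -11752 - \left(16014 - 6182\right) \left(2 \left(-54\right) \frac{1}{-76 + 85} - 290\right) = -11752 - 9832 \left(2 \left(-54\right) \frac{1}{9} - 290\right) = -11752 - 9832 \left(-12 - 290\right) = -11752 - 9832 \left(-302\right) = -11752 - -2969264 = -11752 + 2969264 = 2957512$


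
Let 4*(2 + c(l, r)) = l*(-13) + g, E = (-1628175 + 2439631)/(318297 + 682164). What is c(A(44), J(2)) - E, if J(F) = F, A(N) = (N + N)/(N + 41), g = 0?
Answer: -525183976/85039185 ≈ -6.1758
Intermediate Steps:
A(N) = 2*N/(41 + N) (A(N) = (2*N)/(41 + N) = 2*N/(41 + N))
E = 811456/1000461 ≈ 0.81108
c(l, r) = -2 - 13*l/4 (c(l, r) = -2 + (l*(-13) + 0)/4 = -2 + (-13*l + 0)/4 = -2 + (-13*l)/4 = -2 - 13*l/4)
c(A(44), J(2)) - E = (-2 - 13*44/(2*(41 + 44))) - 1*811456/1000461 = (-2 - 13*44/(2*85)) - 811456/1000461 = (-2 - 13/4*88/85) - 811456/1000461 = (-2 - 286/85) - 811456/1000461 = -456/85 - 811456/1000461 = -525183976/85039185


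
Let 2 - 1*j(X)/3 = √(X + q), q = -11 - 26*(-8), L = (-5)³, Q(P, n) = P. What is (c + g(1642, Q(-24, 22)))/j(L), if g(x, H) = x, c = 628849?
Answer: -630491/102 - 630491*√2/34 ≈ -32406.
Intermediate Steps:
L = -125
q = 197 (q = -11 + 208 = 197)
j(X) = 6 - 3*√(197 + X) (j(X) = 6 - 3*√(X + 197) = 6 - 3*√(197 + X))
(c + g(1642, Q(-24, 22)))/j(L) = (628849 + 1642)/(6 - 3*√(197 - 125)) = 630491/(6 - 18*√2)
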